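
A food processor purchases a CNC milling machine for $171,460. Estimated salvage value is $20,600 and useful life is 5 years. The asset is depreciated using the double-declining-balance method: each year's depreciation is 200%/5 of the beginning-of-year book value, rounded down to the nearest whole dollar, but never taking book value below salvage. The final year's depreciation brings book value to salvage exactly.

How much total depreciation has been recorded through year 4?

$149,238

Depreciable base = $171,460 − $20,600 = $150,860.
Year 1: ⌊$171,460 × 200%/5⌋ = $68,584. Book value $102,876.
Year 2: ⌊$102,876 × 200%/5⌋ = $41,150. Book value $61,726.
Year 3: ⌊$61,726 × 200%/5⌋ = $24,690. Book value $37,036.
Year 4: ⌊$37,036 × 200%/5⌋ = $14,814. Book value $22,222.
Accumulated through year 4 = $171,460 − $22,222 = $149,238.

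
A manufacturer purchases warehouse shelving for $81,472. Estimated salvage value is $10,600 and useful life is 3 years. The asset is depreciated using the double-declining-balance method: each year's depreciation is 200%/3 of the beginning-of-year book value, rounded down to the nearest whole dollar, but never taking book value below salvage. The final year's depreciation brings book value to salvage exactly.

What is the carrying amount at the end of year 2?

Depreciable base = $81,472 − $10,600 = $70,872.
Year 1: ⌊$81,472 × 200%/3⌋ = $54,314. Book value $27,158.
Year 2: ⌊$27,158 × 200%/3⌋ = $18,105, capped at $16,558. Book value $10,600.

$10,600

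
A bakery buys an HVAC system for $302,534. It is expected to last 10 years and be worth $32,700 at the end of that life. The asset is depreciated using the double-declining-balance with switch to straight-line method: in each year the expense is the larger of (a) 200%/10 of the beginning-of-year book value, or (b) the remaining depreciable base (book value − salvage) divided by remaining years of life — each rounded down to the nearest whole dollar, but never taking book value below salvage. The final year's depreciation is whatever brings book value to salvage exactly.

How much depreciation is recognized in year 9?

Depreciable base = $302,534 − $32,700 = $269,834.
Year 1: DB = ⌊$302,534 × 200%/10⌋ = $60,506; SL = ⌊$269,834/10⌋ = $26,983 → take DB $60,506. Book value $242,028.
Year 2: DB = ⌊$242,028 × 200%/10⌋ = $48,405; SL = ⌊$209,328/9⌋ = $23,258 → take DB $48,405. Book value $193,623.
Year 3: DB = ⌊$193,623 × 200%/10⌋ = $38,724; SL = ⌊$160,923/8⌋ = $20,115 → take DB $38,724. Book value $154,899.
Year 4: DB = ⌊$154,899 × 200%/10⌋ = $30,979; SL = ⌊$122,199/7⌋ = $17,457 → take DB $30,979. Book value $123,920.
Year 5: DB = ⌊$123,920 × 200%/10⌋ = $24,784; SL = ⌊$91,220/6⌋ = $15,203 → take DB $24,784. Book value $99,136.
Year 6: DB = ⌊$99,136 × 200%/10⌋ = $19,827; SL = ⌊$66,436/5⌋ = $13,287 → take DB $19,827. Book value $79,309.
Year 7: DB = ⌊$79,309 × 200%/10⌋ = $15,861; SL = ⌊$46,609/4⌋ = $11,652 → take DB $15,861. Book value $63,448.
Year 8: DB = ⌊$63,448 × 200%/10⌋ = $12,689; SL = ⌊$30,748/3⌋ = $10,249 → take DB $12,689. Book value $50,759.
Year 9: DB = ⌊$50,759 × 200%/10⌋ = $10,151; SL = ⌊$18,059/2⌋ = $9,029 → take DB $10,151. Book value $40,608.

$10,151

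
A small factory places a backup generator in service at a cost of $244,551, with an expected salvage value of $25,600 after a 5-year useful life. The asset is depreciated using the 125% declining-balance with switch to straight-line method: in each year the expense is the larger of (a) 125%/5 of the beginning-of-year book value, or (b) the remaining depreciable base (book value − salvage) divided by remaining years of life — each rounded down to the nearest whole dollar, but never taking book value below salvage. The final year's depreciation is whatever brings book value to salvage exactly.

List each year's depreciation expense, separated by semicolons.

$61,137; $45,853; $37,320; $37,320; $37,321

Depreciable base = $244,551 − $25,600 = $218,951.
Year 1: DB = ⌊$244,551 × 125%/5⌋ = $61,137; SL = ⌊$218,951/5⌋ = $43,790 → take DB $61,137. Book value $183,414.
Year 2: DB = ⌊$183,414 × 125%/5⌋ = $45,853; SL = ⌊$157,814/4⌋ = $39,453 → take DB $45,853. Book value $137,561.
Year 3: DB = ⌊$137,561 × 125%/5⌋ = $34,390; SL = ⌊$111,961/3⌋ = $37,320 → take SL $37,320. Book value $100,241.
Year 4: DB = ⌊$100,241 × 125%/5⌋ = $25,060; SL = ⌊$74,641/2⌋ = $37,320 → take SL $37,320. Book value $62,921.
Year 5 (final): $62,921 − $25,600 = $37,321. Book value $25,600.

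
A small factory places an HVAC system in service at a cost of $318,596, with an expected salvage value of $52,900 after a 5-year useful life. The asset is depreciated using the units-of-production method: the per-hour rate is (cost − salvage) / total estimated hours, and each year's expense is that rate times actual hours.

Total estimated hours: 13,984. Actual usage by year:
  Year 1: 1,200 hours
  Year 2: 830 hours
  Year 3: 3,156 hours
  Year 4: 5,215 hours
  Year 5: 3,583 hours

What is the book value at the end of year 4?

Depreciable base = $318,596 − $52,900 = $265,696.
Rate = $265,696 / 13,984 hours = $19 per hour.
Year 1: 1,200 × $19 = $22,800. Book value $295,796.
Year 2: 830 × $19 = $15,770. Book value $280,026.
Year 3: 3,156 × $19 = $59,964. Book value $220,062.
Year 4: 5,215 × $19 = $99,085. Book value $120,977.

$120,977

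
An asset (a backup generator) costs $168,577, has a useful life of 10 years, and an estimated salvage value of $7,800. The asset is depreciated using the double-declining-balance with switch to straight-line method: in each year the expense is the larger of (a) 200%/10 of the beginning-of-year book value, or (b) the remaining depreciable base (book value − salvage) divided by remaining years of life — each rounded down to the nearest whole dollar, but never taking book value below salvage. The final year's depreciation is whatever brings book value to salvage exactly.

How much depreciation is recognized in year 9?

Depreciable base = $168,577 − $7,800 = $160,777.
Year 1: DB = ⌊$168,577 × 200%/10⌋ = $33,715; SL = ⌊$160,777/10⌋ = $16,077 → take DB $33,715. Book value $134,862.
Year 2: DB = ⌊$134,862 × 200%/10⌋ = $26,972; SL = ⌊$127,062/9⌋ = $14,118 → take DB $26,972. Book value $107,890.
Year 3: DB = ⌊$107,890 × 200%/10⌋ = $21,578; SL = ⌊$100,090/8⌋ = $12,511 → take DB $21,578. Book value $86,312.
Year 4: DB = ⌊$86,312 × 200%/10⌋ = $17,262; SL = ⌊$78,512/7⌋ = $11,216 → take DB $17,262. Book value $69,050.
Year 5: DB = ⌊$69,050 × 200%/10⌋ = $13,810; SL = ⌊$61,250/6⌋ = $10,208 → take DB $13,810. Book value $55,240.
Year 6: DB = ⌊$55,240 × 200%/10⌋ = $11,048; SL = ⌊$47,440/5⌋ = $9,488 → take DB $11,048. Book value $44,192.
Year 7: DB = ⌊$44,192 × 200%/10⌋ = $8,838; SL = ⌊$36,392/4⌋ = $9,098 → take SL $9,098. Book value $35,094.
Year 8: DB = ⌊$35,094 × 200%/10⌋ = $7,018; SL = ⌊$27,294/3⌋ = $9,098 → take SL $9,098. Book value $25,996.
Year 9: DB = ⌊$25,996 × 200%/10⌋ = $5,199; SL = ⌊$18,196/2⌋ = $9,098 → take SL $9,098. Book value $16,898.

$9,098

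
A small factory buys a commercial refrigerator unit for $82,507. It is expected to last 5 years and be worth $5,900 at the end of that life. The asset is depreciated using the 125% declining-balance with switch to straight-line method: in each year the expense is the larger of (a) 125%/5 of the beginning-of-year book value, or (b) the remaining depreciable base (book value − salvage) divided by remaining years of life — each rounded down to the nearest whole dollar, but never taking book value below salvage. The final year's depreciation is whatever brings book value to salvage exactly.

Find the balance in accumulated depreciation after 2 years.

Depreciable base = $82,507 − $5,900 = $76,607.
Year 1: DB = ⌊$82,507 × 125%/5⌋ = $20,626; SL = ⌊$76,607/5⌋ = $15,321 → take DB $20,626. Book value $61,881.
Year 2: DB = ⌊$61,881 × 125%/5⌋ = $15,470; SL = ⌊$55,981/4⌋ = $13,995 → take DB $15,470. Book value $46,411.
Accumulated through year 2 = $82,507 − $46,411 = $36,096.

$36,096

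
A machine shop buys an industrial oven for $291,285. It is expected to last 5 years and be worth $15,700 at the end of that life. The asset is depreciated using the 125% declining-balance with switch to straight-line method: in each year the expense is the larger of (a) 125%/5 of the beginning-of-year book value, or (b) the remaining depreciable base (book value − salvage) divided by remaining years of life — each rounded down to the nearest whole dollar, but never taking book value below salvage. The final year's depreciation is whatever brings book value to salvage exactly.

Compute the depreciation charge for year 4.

Depreciable base = $291,285 − $15,700 = $275,585.
Year 1: DB = ⌊$291,285 × 125%/5⌋ = $72,821; SL = ⌊$275,585/5⌋ = $55,117 → take DB $72,821. Book value $218,464.
Year 2: DB = ⌊$218,464 × 125%/5⌋ = $54,616; SL = ⌊$202,764/4⌋ = $50,691 → take DB $54,616. Book value $163,848.
Year 3: DB = ⌊$163,848 × 125%/5⌋ = $40,962; SL = ⌊$148,148/3⌋ = $49,382 → take SL $49,382. Book value $114,466.
Year 4: DB = ⌊$114,466 × 125%/5⌋ = $28,616; SL = ⌊$98,766/2⌋ = $49,383 → take SL $49,383. Book value $65,083.

$49,383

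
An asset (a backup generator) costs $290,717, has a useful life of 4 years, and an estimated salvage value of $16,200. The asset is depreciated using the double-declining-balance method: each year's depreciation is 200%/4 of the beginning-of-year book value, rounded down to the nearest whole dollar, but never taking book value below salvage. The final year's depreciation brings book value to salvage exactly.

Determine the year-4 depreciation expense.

Depreciable base = $290,717 − $16,200 = $274,517.
Year 1: ⌊$290,717 × 200%/4⌋ = $145,358. Book value $145,359.
Year 2: ⌊$145,359 × 200%/4⌋ = $72,679. Book value $72,680.
Year 3: ⌊$72,680 × 200%/4⌋ = $36,340. Book value $36,340.
Year 4 (final): $36,340 − $16,200 = $20,140. Book value $16,200.

$20,140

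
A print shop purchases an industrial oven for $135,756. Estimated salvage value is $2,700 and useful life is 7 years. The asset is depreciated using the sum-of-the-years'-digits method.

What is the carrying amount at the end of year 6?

Depreciable base = $135,756 − $2,700 = $133,056.
Sum of the years' digits = 7+6+5+4+3+2+1 = 28.
Year 1: $133,056 × 7/28 = $33,264. Book value $102,492.
Year 2: $133,056 × 6/28 = $28,512. Book value $73,980.
Year 3: $133,056 × 5/28 = $23,760. Book value $50,220.
Year 4: $133,056 × 4/28 = $19,008. Book value $31,212.
Year 5: $133,056 × 3/28 = $14,256. Book value $16,956.
Year 6: $133,056 × 2/28 = $9,504. Book value $7,452.

$7,452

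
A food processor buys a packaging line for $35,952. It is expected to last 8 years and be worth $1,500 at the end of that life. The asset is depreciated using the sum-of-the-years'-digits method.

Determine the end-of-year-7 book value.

$2,457

Depreciable base = $35,952 − $1,500 = $34,452.
Sum of the years' digits = 8+7+6+5+4+3+2+1 = 36.
Year 1: $34,452 × 8/36 = $7,656. Book value $28,296.
Year 2: $34,452 × 7/36 = $6,699. Book value $21,597.
Year 3: $34,452 × 6/36 = $5,742. Book value $15,855.
Year 4: $34,452 × 5/36 = $4,785. Book value $11,070.
Year 5: $34,452 × 4/36 = $3,828. Book value $7,242.
Year 6: $34,452 × 3/36 = $2,871. Book value $4,371.
Year 7: $34,452 × 2/36 = $1,914. Book value $2,457.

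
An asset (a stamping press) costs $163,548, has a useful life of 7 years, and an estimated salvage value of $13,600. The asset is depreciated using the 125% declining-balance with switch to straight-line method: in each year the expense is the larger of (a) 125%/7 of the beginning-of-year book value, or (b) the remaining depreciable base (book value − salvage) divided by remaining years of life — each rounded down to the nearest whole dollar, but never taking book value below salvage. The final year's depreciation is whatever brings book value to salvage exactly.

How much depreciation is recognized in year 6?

$19,262

Depreciable base = $163,548 − $13,600 = $149,948.
Year 1: DB = ⌊$163,548 × 125%/7⌋ = $29,205; SL = ⌊$149,948/7⌋ = $21,421 → take DB $29,205. Book value $134,343.
Year 2: DB = ⌊$134,343 × 125%/7⌋ = $23,989; SL = ⌊$120,743/6⌋ = $20,123 → take DB $23,989. Book value $110,354.
Year 3: DB = ⌊$110,354 × 125%/7⌋ = $19,706; SL = ⌊$96,754/5⌋ = $19,350 → take DB $19,706. Book value $90,648.
Year 4: DB = ⌊$90,648 × 125%/7⌋ = $16,187; SL = ⌊$77,048/4⌋ = $19,262 → take SL $19,262. Book value $71,386.
Year 5: DB = ⌊$71,386 × 125%/7⌋ = $12,747; SL = ⌊$57,786/3⌋ = $19,262 → take SL $19,262. Book value $52,124.
Year 6: DB = ⌊$52,124 × 125%/7⌋ = $9,307; SL = ⌊$38,524/2⌋ = $19,262 → take SL $19,262. Book value $32,862.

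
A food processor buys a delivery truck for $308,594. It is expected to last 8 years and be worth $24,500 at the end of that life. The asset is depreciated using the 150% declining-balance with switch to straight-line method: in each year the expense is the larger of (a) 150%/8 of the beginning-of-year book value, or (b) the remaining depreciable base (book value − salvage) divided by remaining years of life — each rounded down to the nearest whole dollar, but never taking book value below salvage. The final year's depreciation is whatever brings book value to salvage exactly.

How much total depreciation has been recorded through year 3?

Depreciable base = $308,594 − $24,500 = $284,094.
Year 1: DB = ⌊$308,594 × 150%/8⌋ = $57,861; SL = ⌊$284,094/8⌋ = $35,511 → take DB $57,861. Book value $250,733.
Year 2: DB = ⌊$250,733 × 150%/8⌋ = $47,012; SL = ⌊$226,233/7⌋ = $32,319 → take DB $47,012. Book value $203,721.
Year 3: DB = ⌊$203,721 × 150%/8⌋ = $38,197; SL = ⌊$179,221/6⌋ = $29,870 → take DB $38,197. Book value $165,524.
Accumulated through year 3 = $308,594 − $165,524 = $143,070.

$143,070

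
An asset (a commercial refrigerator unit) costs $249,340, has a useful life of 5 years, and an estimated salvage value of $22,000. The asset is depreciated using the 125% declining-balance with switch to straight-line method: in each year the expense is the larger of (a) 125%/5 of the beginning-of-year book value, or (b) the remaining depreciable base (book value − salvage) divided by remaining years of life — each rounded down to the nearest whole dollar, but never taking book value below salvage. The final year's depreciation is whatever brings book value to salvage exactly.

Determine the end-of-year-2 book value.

$140,254

Depreciable base = $249,340 − $22,000 = $227,340.
Year 1: DB = ⌊$249,340 × 125%/5⌋ = $62,335; SL = ⌊$227,340/5⌋ = $45,468 → take DB $62,335. Book value $187,005.
Year 2: DB = ⌊$187,005 × 125%/5⌋ = $46,751; SL = ⌊$165,005/4⌋ = $41,251 → take DB $46,751. Book value $140,254.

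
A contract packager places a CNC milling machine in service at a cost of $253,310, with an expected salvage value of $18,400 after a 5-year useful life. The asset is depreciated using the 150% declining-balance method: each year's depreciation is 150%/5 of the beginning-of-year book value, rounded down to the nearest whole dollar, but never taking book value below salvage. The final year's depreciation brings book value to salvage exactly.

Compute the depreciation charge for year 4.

Depreciable base = $253,310 − $18,400 = $234,910.
Year 1: ⌊$253,310 × 150%/5⌋ = $75,993. Book value $177,317.
Year 2: ⌊$177,317 × 150%/5⌋ = $53,195. Book value $124,122.
Year 3: ⌊$124,122 × 150%/5⌋ = $37,236. Book value $86,886.
Year 4: ⌊$86,886 × 150%/5⌋ = $26,065. Book value $60,821.

$26,065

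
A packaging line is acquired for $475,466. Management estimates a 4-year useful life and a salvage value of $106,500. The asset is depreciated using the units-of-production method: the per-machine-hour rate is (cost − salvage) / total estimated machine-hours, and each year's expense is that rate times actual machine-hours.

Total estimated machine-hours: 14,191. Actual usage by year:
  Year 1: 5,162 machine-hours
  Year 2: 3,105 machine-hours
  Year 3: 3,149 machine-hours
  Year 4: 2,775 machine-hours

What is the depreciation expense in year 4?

Depreciable base = $475,466 − $106,500 = $368,966.
Rate = $368,966 / 14,191 machine-hours = $26 per machine-hour.
Year 1: 5,162 × $26 = $134,212. Book value $341,254.
Year 2: 3,105 × $26 = $80,730. Book value $260,524.
Year 3: 3,149 × $26 = $81,874. Book value $178,650.
Year 4: 2,775 × $26 = $72,150. Book value $106,500.

$72,150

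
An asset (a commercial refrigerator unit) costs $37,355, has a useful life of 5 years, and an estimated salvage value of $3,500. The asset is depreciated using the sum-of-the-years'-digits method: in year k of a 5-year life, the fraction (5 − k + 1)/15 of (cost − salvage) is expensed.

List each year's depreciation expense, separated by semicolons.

Depreciable base = $37,355 − $3,500 = $33,855.
Sum of the years' digits = 5+4+3+2+1 = 15.
Year 1: $33,855 × 5/15 = $11,285. Book value $26,070.
Year 2: $33,855 × 4/15 = $9,028. Book value $17,042.
Year 3: $33,855 × 3/15 = $6,771. Book value $10,271.
Year 4: $33,855 × 2/15 = $4,514. Book value $5,757.
Year 5: $33,855 × 1/15 = $2,257. Book value $3,500.

$11,285; $9,028; $6,771; $4,514; $2,257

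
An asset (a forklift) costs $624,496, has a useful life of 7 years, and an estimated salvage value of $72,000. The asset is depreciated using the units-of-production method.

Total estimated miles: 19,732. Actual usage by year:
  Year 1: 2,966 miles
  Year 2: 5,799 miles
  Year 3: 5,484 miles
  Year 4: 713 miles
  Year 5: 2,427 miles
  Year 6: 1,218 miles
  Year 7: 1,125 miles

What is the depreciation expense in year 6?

Depreciable base = $624,496 − $72,000 = $552,496.
Rate = $552,496 / 19,732 miles = $28 per mile.
Year 1: 2,966 × $28 = $83,048. Book value $541,448.
Year 2: 5,799 × $28 = $162,372. Book value $379,076.
Year 3: 5,484 × $28 = $153,552. Book value $225,524.
Year 4: 713 × $28 = $19,964. Book value $205,560.
Year 5: 2,427 × $28 = $67,956. Book value $137,604.
Year 6: 1,218 × $28 = $34,104. Book value $103,500.

$34,104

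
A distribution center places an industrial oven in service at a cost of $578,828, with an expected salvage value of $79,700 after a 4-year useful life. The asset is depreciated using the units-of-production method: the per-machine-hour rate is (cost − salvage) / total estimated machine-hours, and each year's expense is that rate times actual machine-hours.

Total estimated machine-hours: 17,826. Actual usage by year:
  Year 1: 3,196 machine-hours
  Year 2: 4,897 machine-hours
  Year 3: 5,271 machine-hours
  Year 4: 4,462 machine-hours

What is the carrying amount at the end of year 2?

$352,224

Depreciable base = $578,828 − $79,700 = $499,128.
Rate = $499,128 / 17,826 machine-hours = $28 per machine-hour.
Year 1: 3,196 × $28 = $89,488. Book value $489,340.
Year 2: 4,897 × $28 = $137,116. Book value $352,224.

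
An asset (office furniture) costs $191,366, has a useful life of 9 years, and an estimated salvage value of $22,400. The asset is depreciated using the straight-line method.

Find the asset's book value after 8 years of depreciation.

$41,174

Depreciable base = $191,366 − $22,400 = $168,966.
Annual expense = $168,966 / 9 = $18,774.
End of year 1: book value $172,592.
End of year 2: book value $153,818.
End of year 3: book value $135,044.
End of year 4: book value $116,270.
End of year 5: book value $97,496.
End of year 6: book value $78,722.
End of year 7: book value $59,948.
End of year 8: book value $41,174.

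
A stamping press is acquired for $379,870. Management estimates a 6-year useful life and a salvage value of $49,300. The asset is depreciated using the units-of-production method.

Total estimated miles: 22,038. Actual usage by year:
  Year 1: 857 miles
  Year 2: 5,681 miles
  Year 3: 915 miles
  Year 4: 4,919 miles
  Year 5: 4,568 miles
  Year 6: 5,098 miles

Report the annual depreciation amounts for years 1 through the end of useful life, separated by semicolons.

Depreciable base = $379,870 − $49,300 = $330,570.
Rate = $330,570 / 22,038 miles = $15 per mile.
Year 1: 857 × $15 = $12,855. Book value $367,015.
Year 2: 5,681 × $15 = $85,215. Book value $281,800.
Year 3: 915 × $15 = $13,725. Book value $268,075.
Year 4: 4,919 × $15 = $73,785. Book value $194,290.
Year 5: 4,568 × $15 = $68,520. Book value $125,770.
Year 6: 5,098 × $15 = $76,470. Book value $49,300.

$12,855; $85,215; $13,725; $73,785; $68,520; $76,470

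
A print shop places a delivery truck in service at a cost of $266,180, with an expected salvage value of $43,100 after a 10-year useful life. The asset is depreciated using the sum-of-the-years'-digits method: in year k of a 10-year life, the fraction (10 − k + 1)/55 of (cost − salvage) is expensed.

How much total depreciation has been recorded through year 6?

Depreciable base = $266,180 − $43,100 = $223,080.
Sum of the years' digits = 10+9+8+7+6+5+4+3+2+1 = 55.
Year 1: $223,080 × 10/55 = $40,560. Book value $225,620.
Year 2: $223,080 × 9/55 = $36,504. Book value $189,116.
Year 3: $223,080 × 8/55 = $32,448. Book value $156,668.
Year 4: $223,080 × 7/55 = $28,392. Book value $128,276.
Year 5: $223,080 × 6/55 = $24,336. Book value $103,940.
Year 6: $223,080 × 5/55 = $20,280. Book value $83,660.
Accumulated through year 6 = $266,180 − $83,660 = $182,520.

$182,520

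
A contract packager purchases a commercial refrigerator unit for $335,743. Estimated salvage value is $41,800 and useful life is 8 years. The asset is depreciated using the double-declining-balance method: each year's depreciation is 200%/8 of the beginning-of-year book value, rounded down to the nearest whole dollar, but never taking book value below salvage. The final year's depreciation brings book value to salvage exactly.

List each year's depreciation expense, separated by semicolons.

Depreciable base = $335,743 − $41,800 = $293,943.
Year 1: ⌊$335,743 × 200%/8⌋ = $83,935. Book value $251,808.
Year 2: ⌊$251,808 × 200%/8⌋ = $62,952. Book value $188,856.
Year 3: ⌊$188,856 × 200%/8⌋ = $47,214. Book value $141,642.
Year 4: ⌊$141,642 × 200%/8⌋ = $35,410. Book value $106,232.
Year 5: ⌊$106,232 × 200%/8⌋ = $26,558. Book value $79,674.
Year 6: ⌊$79,674 × 200%/8⌋ = $19,918. Book value $59,756.
Year 7: ⌊$59,756 × 200%/8⌋ = $14,939. Book value $44,817.
Year 8 (final): $44,817 − $41,800 = $3,017. Book value $41,800.

$83,935; $62,952; $47,214; $35,410; $26,558; $19,918; $14,939; $3,017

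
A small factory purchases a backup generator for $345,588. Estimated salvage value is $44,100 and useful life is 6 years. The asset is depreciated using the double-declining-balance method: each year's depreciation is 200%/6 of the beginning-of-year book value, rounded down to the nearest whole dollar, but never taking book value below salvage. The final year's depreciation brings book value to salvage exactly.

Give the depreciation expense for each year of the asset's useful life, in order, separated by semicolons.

$115,196; $76,797; $51,198; $34,132; $22,755; $1,410

Depreciable base = $345,588 − $44,100 = $301,488.
Year 1: ⌊$345,588 × 200%/6⌋ = $115,196. Book value $230,392.
Year 2: ⌊$230,392 × 200%/6⌋ = $76,797. Book value $153,595.
Year 3: ⌊$153,595 × 200%/6⌋ = $51,198. Book value $102,397.
Year 4: ⌊$102,397 × 200%/6⌋ = $34,132. Book value $68,265.
Year 5: ⌊$68,265 × 200%/6⌋ = $22,755. Book value $45,510.
Year 6 (final): $45,510 − $44,100 = $1,410. Book value $44,100.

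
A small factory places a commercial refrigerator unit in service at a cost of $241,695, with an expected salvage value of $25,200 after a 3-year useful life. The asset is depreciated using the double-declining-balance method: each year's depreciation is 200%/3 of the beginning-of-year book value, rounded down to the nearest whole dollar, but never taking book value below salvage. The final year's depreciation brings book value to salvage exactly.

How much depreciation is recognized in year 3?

$1,655

Depreciable base = $241,695 − $25,200 = $216,495.
Year 1: ⌊$241,695 × 200%/3⌋ = $161,130. Book value $80,565.
Year 2: ⌊$80,565 × 200%/3⌋ = $53,710. Book value $26,855.
Year 3 (final): $26,855 − $25,200 = $1,655. Book value $25,200.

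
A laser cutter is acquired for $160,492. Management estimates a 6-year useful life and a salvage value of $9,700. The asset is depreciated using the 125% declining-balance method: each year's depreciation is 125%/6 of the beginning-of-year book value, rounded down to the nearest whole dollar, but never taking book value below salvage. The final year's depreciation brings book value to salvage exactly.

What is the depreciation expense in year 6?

$40,209

Depreciable base = $160,492 − $9,700 = $150,792.
Year 1: ⌊$160,492 × 125%/6⌋ = $33,435. Book value $127,057.
Year 2: ⌊$127,057 × 125%/6⌋ = $26,470. Book value $100,587.
Year 3: ⌊$100,587 × 125%/6⌋ = $20,955. Book value $79,632.
Year 4: ⌊$79,632 × 125%/6⌋ = $16,590. Book value $63,042.
Year 5: ⌊$63,042 × 125%/6⌋ = $13,133. Book value $49,909.
Year 6 (final): $49,909 − $9,700 = $40,209. Book value $9,700.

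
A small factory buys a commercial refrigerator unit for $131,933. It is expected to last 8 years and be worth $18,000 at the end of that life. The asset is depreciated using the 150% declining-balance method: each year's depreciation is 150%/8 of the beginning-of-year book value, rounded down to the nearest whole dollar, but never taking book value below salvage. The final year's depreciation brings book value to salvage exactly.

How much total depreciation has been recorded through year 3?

Depreciable base = $131,933 − $18,000 = $113,933.
Year 1: ⌊$131,933 × 150%/8⌋ = $24,737. Book value $107,196.
Year 2: ⌊$107,196 × 150%/8⌋ = $20,099. Book value $87,097.
Year 3: ⌊$87,097 × 150%/8⌋ = $16,330. Book value $70,767.
Accumulated through year 3 = $131,933 − $70,767 = $61,166.

$61,166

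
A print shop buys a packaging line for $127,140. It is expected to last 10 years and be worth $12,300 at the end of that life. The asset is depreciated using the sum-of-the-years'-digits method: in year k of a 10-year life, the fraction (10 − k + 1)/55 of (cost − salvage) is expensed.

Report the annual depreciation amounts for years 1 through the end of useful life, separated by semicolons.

Depreciable base = $127,140 − $12,300 = $114,840.
Sum of the years' digits = 10+9+8+7+6+5+4+3+2+1 = 55.
Year 1: $114,840 × 10/55 = $20,880. Book value $106,260.
Year 2: $114,840 × 9/55 = $18,792. Book value $87,468.
Year 3: $114,840 × 8/55 = $16,704. Book value $70,764.
Year 4: $114,840 × 7/55 = $14,616. Book value $56,148.
Year 5: $114,840 × 6/55 = $12,528. Book value $43,620.
Year 6: $114,840 × 5/55 = $10,440. Book value $33,180.
Year 7: $114,840 × 4/55 = $8,352. Book value $24,828.
Year 8: $114,840 × 3/55 = $6,264. Book value $18,564.
Year 9: $114,840 × 2/55 = $4,176. Book value $14,388.
Year 10: $114,840 × 1/55 = $2,088. Book value $12,300.

$20,880; $18,792; $16,704; $14,616; $12,528; $10,440; $8,352; $6,264; $4,176; $2,088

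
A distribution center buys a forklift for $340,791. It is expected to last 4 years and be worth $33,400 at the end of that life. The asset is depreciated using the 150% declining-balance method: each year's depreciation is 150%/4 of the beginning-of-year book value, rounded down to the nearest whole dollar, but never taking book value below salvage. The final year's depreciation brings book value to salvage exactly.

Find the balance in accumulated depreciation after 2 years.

Depreciable base = $340,791 − $33,400 = $307,391.
Year 1: ⌊$340,791 × 150%/4⌋ = $127,796. Book value $212,995.
Year 2: ⌊$212,995 × 150%/4⌋ = $79,873. Book value $133,122.
Accumulated through year 2 = $340,791 − $133,122 = $207,669.

$207,669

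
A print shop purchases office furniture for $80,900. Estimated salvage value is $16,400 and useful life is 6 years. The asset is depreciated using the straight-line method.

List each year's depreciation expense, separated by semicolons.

$10,750; $10,750; $10,750; $10,750; $10,750; $10,750

Depreciable base = $80,900 − $16,400 = $64,500.
Annual expense = $64,500 / 6 = $10,750.
End of year 1: book value $70,150.
End of year 2: book value $59,400.
End of year 3: book value $48,650.
End of year 4: book value $37,900.
End of year 5: book value $27,150.
End of year 6: book value $16,400.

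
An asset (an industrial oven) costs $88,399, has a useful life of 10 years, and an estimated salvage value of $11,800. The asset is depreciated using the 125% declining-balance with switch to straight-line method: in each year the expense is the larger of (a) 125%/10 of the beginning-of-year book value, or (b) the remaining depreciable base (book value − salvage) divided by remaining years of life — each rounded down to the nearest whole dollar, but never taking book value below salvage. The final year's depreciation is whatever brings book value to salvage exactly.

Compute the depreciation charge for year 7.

Depreciable base = $88,399 − $11,800 = $76,599.
Year 1: DB = ⌊$88,399 × 125%/10⌋ = $11,049; SL = ⌊$76,599/10⌋ = $7,659 → take DB $11,049. Book value $77,350.
Year 2: DB = ⌊$77,350 × 125%/10⌋ = $9,668; SL = ⌊$65,550/9⌋ = $7,283 → take DB $9,668. Book value $67,682.
Year 3: DB = ⌊$67,682 × 125%/10⌋ = $8,460; SL = ⌊$55,882/8⌋ = $6,985 → take DB $8,460. Book value $59,222.
Year 4: DB = ⌊$59,222 × 125%/10⌋ = $7,402; SL = ⌊$47,422/7⌋ = $6,774 → take DB $7,402. Book value $51,820.
Year 5: DB = ⌊$51,820 × 125%/10⌋ = $6,477; SL = ⌊$40,020/6⌋ = $6,670 → take SL $6,670. Book value $45,150.
Year 6: DB = ⌊$45,150 × 125%/10⌋ = $5,643; SL = ⌊$33,350/5⌋ = $6,670 → take SL $6,670. Book value $38,480.
Year 7: DB = ⌊$38,480 × 125%/10⌋ = $4,810; SL = ⌊$26,680/4⌋ = $6,670 → take SL $6,670. Book value $31,810.

$6,670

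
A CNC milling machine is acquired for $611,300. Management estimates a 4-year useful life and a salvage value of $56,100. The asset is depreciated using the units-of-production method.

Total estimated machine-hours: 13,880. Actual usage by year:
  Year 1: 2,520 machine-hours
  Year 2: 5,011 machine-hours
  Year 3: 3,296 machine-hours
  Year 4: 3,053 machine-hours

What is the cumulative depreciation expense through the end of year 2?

$301,240

Depreciable base = $611,300 − $56,100 = $555,200.
Rate = $555,200 / 13,880 machine-hours = $40 per machine-hour.
Year 1: 2,520 × $40 = $100,800. Book value $510,500.
Year 2: 5,011 × $40 = $200,440. Book value $310,060.
Accumulated through year 2 = $611,300 − $310,060 = $301,240.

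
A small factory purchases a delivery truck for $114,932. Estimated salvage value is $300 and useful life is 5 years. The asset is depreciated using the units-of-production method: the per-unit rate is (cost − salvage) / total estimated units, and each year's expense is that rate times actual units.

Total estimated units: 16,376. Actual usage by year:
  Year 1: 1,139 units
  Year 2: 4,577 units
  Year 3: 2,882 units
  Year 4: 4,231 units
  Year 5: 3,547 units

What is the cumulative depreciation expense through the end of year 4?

Depreciable base = $114,932 − $300 = $114,632.
Rate = $114,632 / 16,376 units = $7 per unit.
Year 1: 1,139 × $7 = $7,973. Book value $106,959.
Year 2: 4,577 × $7 = $32,039. Book value $74,920.
Year 3: 2,882 × $7 = $20,174. Book value $54,746.
Year 4: 4,231 × $7 = $29,617. Book value $25,129.
Accumulated through year 4 = $114,932 − $25,129 = $89,803.

$89,803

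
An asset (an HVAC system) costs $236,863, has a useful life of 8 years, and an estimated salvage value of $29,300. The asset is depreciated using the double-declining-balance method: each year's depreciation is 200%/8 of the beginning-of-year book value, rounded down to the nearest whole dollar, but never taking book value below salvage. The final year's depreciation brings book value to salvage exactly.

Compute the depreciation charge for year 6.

$14,052

Depreciable base = $236,863 − $29,300 = $207,563.
Year 1: ⌊$236,863 × 200%/8⌋ = $59,215. Book value $177,648.
Year 2: ⌊$177,648 × 200%/8⌋ = $44,412. Book value $133,236.
Year 3: ⌊$133,236 × 200%/8⌋ = $33,309. Book value $99,927.
Year 4: ⌊$99,927 × 200%/8⌋ = $24,981. Book value $74,946.
Year 5: ⌊$74,946 × 200%/8⌋ = $18,736. Book value $56,210.
Year 6: ⌊$56,210 × 200%/8⌋ = $14,052. Book value $42,158.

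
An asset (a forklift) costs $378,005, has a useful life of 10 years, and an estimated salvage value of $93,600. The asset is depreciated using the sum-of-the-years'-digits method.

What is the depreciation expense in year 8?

Depreciable base = $378,005 − $93,600 = $284,405.
Sum of the years' digits = 10+9+8+7+6+5+4+3+2+1 = 55.
Year 1: $284,405 × 10/55 = $51,710. Book value $326,295.
Year 2: $284,405 × 9/55 = $46,539. Book value $279,756.
Year 3: $284,405 × 8/55 = $41,368. Book value $238,388.
Year 4: $284,405 × 7/55 = $36,197. Book value $202,191.
Year 5: $284,405 × 6/55 = $31,026. Book value $171,165.
Year 6: $284,405 × 5/55 = $25,855. Book value $145,310.
Year 7: $284,405 × 4/55 = $20,684. Book value $124,626.
Year 8: $284,405 × 3/55 = $15,513. Book value $109,113.

$15,513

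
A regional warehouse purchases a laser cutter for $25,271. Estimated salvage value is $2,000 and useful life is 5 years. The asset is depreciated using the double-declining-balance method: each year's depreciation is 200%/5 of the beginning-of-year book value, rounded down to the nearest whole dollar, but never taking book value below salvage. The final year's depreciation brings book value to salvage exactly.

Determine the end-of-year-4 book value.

Depreciable base = $25,271 − $2,000 = $23,271.
Year 1: ⌊$25,271 × 200%/5⌋ = $10,108. Book value $15,163.
Year 2: ⌊$15,163 × 200%/5⌋ = $6,065. Book value $9,098.
Year 3: ⌊$9,098 × 200%/5⌋ = $3,639. Book value $5,459.
Year 4: ⌊$5,459 × 200%/5⌋ = $2,183. Book value $3,276.

$3,276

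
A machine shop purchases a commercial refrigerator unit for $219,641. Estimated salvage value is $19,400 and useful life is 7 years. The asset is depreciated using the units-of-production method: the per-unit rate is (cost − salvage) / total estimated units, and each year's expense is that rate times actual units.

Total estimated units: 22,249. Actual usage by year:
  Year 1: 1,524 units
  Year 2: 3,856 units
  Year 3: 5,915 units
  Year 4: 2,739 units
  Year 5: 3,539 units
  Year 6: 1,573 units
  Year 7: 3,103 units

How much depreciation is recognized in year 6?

Depreciable base = $219,641 − $19,400 = $200,241.
Rate = $200,241 / 22,249 units = $9 per unit.
Year 1: 1,524 × $9 = $13,716. Book value $205,925.
Year 2: 3,856 × $9 = $34,704. Book value $171,221.
Year 3: 5,915 × $9 = $53,235. Book value $117,986.
Year 4: 2,739 × $9 = $24,651. Book value $93,335.
Year 5: 3,539 × $9 = $31,851. Book value $61,484.
Year 6: 1,573 × $9 = $14,157. Book value $47,327.

$14,157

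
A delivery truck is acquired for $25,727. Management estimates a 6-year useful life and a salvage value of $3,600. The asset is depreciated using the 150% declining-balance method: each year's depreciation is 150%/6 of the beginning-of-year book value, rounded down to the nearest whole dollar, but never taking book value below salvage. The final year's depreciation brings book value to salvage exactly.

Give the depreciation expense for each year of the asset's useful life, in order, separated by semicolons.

$6,431; $4,824; $3,618; $2,713; $2,035; $2,506

Depreciable base = $25,727 − $3,600 = $22,127.
Year 1: ⌊$25,727 × 150%/6⌋ = $6,431. Book value $19,296.
Year 2: ⌊$19,296 × 150%/6⌋ = $4,824. Book value $14,472.
Year 3: ⌊$14,472 × 150%/6⌋ = $3,618. Book value $10,854.
Year 4: ⌊$10,854 × 150%/6⌋ = $2,713. Book value $8,141.
Year 5: ⌊$8,141 × 150%/6⌋ = $2,035. Book value $6,106.
Year 6 (final): $6,106 − $3,600 = $2,506. Book value $3,600.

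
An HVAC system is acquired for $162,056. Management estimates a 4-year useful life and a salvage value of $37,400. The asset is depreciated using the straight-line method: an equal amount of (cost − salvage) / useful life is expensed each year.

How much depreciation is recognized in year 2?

Depreciable base = $162,056 − $37,400 = $124,656.
Annual expense = $124,656 / 4 = $31,164.

$31,164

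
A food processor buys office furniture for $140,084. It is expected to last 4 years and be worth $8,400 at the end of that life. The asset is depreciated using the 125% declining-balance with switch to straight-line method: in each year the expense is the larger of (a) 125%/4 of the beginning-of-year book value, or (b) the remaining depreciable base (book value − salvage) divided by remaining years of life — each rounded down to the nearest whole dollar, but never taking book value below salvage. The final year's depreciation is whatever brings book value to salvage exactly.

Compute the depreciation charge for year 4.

Depreciable base = $140,084 − $8,400 = $131,684.
Year 1: DB = ⌊$140,084 × 125%/4⌋ = $43,776; SL = ⌊$131,684/4⌋ = $32,921 → take DB $43,776. Book value $96,308.
Year 2: DB = ⌊$96,308 × 125%/4⌋ = $30,096; SL = ⌊$87,908/3⌋ = $29,302 → take DB $30,096. Book value $66,212.
Year 3: DB = ⌊$66,212 × 125%/4⌋ = $20,691; SL = ⌊$57,812/2⌋ = $28,906 → take SL $28,906. Book value $37,306.
Year 4 (final): $37,306 − $8,400 = $28,906. Book value $8,400.

$28,906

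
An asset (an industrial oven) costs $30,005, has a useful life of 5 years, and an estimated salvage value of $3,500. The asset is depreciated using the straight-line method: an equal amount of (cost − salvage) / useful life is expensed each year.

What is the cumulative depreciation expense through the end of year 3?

Depreciable base = $30,005 − $3,500 = $26,505.
Annual expense = $26,505 / 5 = $5,301.
End of year 1: book value $24,704.
End of year 2: book value $19,403.
End of year 3: book value $14,102.
Accumulated through year 3 = $30,005 − $14,102 = $15,903.

$15,903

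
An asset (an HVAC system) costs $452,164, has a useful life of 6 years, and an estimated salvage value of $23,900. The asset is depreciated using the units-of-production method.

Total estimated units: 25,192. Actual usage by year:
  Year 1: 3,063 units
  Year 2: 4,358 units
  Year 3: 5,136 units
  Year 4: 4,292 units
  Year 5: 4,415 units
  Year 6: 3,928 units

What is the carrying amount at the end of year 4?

Depreciable base = $452,164 − $23,900 = $428,264.
Rate = $428,264 / 25,192 units = $17 per unit.
Year 1: 3,063 × $17 = $52,071. Book value $400,093.
Year 2: 4,358 × $17 = $74,086. Book value $326,007.
Year 3: 5,136 × $17 = $87,312. Book value $238,695.
Year 4: 4,292 × $17 = $72,964. Book value $165,731.

$165,731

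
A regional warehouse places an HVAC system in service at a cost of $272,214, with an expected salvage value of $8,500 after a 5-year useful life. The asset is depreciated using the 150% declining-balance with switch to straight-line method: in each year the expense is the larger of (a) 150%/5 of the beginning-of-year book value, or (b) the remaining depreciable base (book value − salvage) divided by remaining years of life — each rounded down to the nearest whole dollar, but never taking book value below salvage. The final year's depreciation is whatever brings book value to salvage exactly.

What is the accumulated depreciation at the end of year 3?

$180,457

Depreciable base = $272,214 − $8,500 = $263,714.
Year 1: DB = ⌊$272,214 × 150%/5⌋ = $81,664; SL = ⌊$263,714/5⌋ = $52,742 → take DB $81,664. Book value $190,550.
Year 2: DB = ⌊$190,550 × 150%/5⌋ = $57,165; SL = ⌊$182,050/4⌋ = $45,512 → take DB $57,165. Book value $133,385.
Year 3: DB = ⌊$133,385 × 150%/5⌋ = $40,015; SL = ⌊$124,885/3⌋ = $41,628 → take SL $41,628. Book value $91,757.
Accumulated through year 3 = $272,214 − $91,757 = $180,457.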